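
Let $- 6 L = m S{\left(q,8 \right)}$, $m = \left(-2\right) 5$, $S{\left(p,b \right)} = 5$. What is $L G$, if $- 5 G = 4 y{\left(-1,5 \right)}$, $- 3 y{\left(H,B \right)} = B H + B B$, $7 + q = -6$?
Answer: $\frac{400}{9} \approx 44.444$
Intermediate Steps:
$q = -13$ ($q = -7 - 6 = -13$)
$m = -10$
$y{\left(H,B \right)} = - \frac{B^{2}}{3} - \frac{B H}{3}$ ($y{\left(H,B \right)} = - \frac{B H + B B}{3} = - \frac{B H + B^{2}}{3} = - \frac{B^{2} + B H}{3} = - \frac{B^{2}}{3} - \frac{B H}{3}$)
$L = \frac{25}{3}$ ($L = - \frac{\left(-10\right) 5}{6} = \left(- \frac{1}{6}\right) \left(-50\right) = \frac{25}{3} \approx 8.3333$)
$G = \frac{16}{3}$ ($G = - \frac{4 \left(\left(- \frac{1}{3}\right) 5 \left(5 - 1\right)\right)}{5} = - \frac{4 \left(\left(- \frac{1}{3}\right) 5 \cdot 4\right)}{5} = - \frac{4 \left(- \frac{20}{3}\right)}{5} = \left(- \frac{1}{5}\right) \left(- \frac{80}{3}\right) = \frac{16}{3} \approx 5.3333$)
$L G = \frac{25}{3} \cdot \frac{16}{3} = \frac{400}{9}$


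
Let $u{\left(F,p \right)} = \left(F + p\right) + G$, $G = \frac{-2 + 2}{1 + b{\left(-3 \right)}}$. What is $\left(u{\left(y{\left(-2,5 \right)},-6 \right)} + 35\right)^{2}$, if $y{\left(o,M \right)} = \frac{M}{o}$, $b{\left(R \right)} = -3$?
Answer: $\frac{2809}{4} \approx 702.25$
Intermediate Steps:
$G = 0$ ($G = \frac{-2 + 2}{1 - 3} = \frac{0}{-2} = 0 \left(- \frac{1}{2}\right) = 0$)
$u{\left(F,p \right)} = F + p$ ($u{\left(F,p \right)} = \left(F + p\right) + 0 = F + p$)
$\left(u{\left(y{\left(-2,5 \right)},-6 \right)} + 35\right)^{2} = \left(\left(\frac{5}{-2} - 6\right) + 35\right)^{2} = \left(\left(5 \left(- \frac{1}{2}\right) - 6\right) + 35\right)^{2} = \left(\left(- \frac{5}{2} - 6\right) + 35\right)^{2} = \left(- \frac{17}{2} + 35\right)^{2} = \left(\frac{53}{2}\right)^{2} = \frac{2809}{4}$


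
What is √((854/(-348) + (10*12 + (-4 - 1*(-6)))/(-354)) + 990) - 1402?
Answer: -1402 + √11560210666/3422 ≈ -1370.6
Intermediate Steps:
√((854/(-348) + (10*12 + (-4 - 1*(-6)))/(-354)) + 990) - 1402 = √((854*(-1/348) + (120 + (-4 + 6))*(-1/354)) + 990) - 1402 = √((-427/174 + (120 + 2)*(-1/354)) + 990) - 1402 = √((-427/174 + 122*(-1/354)) + 990) - 1402 = √((-427/174 - 61/177) + 990) - 1402 = √(-9577/3422 + 990) - 1402 = √(3378203/3422) - 1402 = √11560210666/3422 - 1402 = -1402 + √11560210666/3422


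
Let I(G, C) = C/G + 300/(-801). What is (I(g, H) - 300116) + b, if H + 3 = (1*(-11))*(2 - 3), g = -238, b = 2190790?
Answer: 60072372034/31773 ≈ 1.8907e+6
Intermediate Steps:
H = 8 (H = -3 + (1*(-11))*(2 - 3) = -3 - 11*(-1) = -3 + 11 = 8)
I(G, C) = -100/267 + C/G (I(G, C) = C/G + 300*(-1/801) = C/G - 100/267 = -100/267 + C/G)
(I(g, H) - 300116) + b = ((-100/267 + 8/(-238)) - 300116) + 2190790 = ((-100/267 + 8*(-1/238)) - 300116) + 2190790 = ((-100/267 - 4/119) - 300116) + 2190790 = (-12968/31773 - 300116) + 2190790 = -9535598636/31773 + 2190790 = 60072372034/31773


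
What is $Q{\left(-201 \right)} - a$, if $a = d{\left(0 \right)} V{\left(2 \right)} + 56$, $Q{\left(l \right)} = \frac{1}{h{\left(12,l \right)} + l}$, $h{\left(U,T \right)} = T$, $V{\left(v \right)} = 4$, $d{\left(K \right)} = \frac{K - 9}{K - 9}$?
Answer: $- \frac{24121}{402} \approx -60.003$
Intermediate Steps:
$d{\left(K \right)} = 1$ ($d{\left(K \right)} = \frac{-9 + K}{-9 + K} = 1$)
$Q{\left(l \right)} = \frac{1}{2 l}$ ($Q{\left(l \right)} = \frac{1}{l + l} = \frac{1}{2 l}$)
$a = 60$ ($a = 1 \cdot 4 + 56 = 4 + 56 = 60$)
$Q{\left(-201 \right)} - a = \frac{1}{2 \left(-201\right)} - 60 = \frac{1}{2} \left(- \frac{1}{201}\right) - 60 = - \frac{1}{402} - 60 = - \frac{24121}{402}$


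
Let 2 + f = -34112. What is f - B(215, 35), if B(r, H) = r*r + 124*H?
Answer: -84679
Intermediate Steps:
f = -34114 (f = -2 - 34112 = -34114)
B(r, H) = r² + 124*H
f - B(215, 35) = -34114 - (215² + 124*35) = -34114 - (46225 + 4340) = -34114 - 1*50565 = -34114 - 50565 = -84679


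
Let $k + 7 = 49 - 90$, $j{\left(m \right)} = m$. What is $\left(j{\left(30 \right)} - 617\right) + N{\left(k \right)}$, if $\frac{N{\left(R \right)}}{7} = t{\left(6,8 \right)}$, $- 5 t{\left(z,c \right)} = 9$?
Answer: $- \frac{2998}{5} \approx -599.6$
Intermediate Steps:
$t{\left(z,c \right)} = - \frac{9}{5}$ ($t{\left(z,c \right)} = \left(- \frac{1}{5}\right) 9 = - \frac{9}{5}$)
$k = -48$ ($k = -7 + \left(49 - 90\right) = -7 - 41 = -48$)
$N{\left(R \right)} = - \frac{63}{5}$ ($N{\left(R \right)} = 7 \left(- \frac{9}{5}\right) = - \frac{63}{5}$)
$\left(j{\left(30 \right)} - 617\right) + N{\left(k \right)} = \left(30 - 617\right) - \frac{63}{5} = -587 - \frac{63}{5} = - \frac{2998}{5}$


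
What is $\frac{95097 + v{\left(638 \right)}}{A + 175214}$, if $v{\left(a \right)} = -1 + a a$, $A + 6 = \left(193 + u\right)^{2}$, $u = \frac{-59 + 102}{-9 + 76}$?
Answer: $\frac{187842205}{79569449} \approx 2.3607$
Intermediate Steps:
$u = \frac{43}{67} \approx 0.64179$
$A = \frac{168297742}{4489}$ ($A = -6 + \left(193 + \frac{43}{67}\right)^{2} = -6 + \left(\frac{12974}{67}\right)^{2} = -6 + \frac{168324676}{4489} = \frac{168297742}{4489} \approx 37491.0$)
$v{\left(a \right)} = -1 + a^{2}$
$\frac{95097 + v{\left(638 \right)}}{A + 175214} = \frac{95097 - \left(1 - 638^{2}\right)}{\frac{168297742}{4489} + 175214} = \frac{95097 + \left(-1 + 407044\right)}{\frac{954833388}{4489}} = \left(95097 + 407043\right) \frac{4489}{954833388} = 502140 \cdot \frac{4489}{954833388} = \frac{187842205}{79569449}$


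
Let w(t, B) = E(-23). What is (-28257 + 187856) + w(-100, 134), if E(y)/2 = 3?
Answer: 159605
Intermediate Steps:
E(y) = 6 (E(y) = 2*3 = 6)
w(t, B) = 6
(-28257 + 187856) + w(-100, 134) = (-28257 + 187856) + 6 = 159599 + 6 = 159605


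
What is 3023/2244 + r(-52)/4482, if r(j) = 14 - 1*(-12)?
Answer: 2267905/1676268 ≈ 1.3529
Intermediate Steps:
r(j) = 26 (r(j) = 14 + 12 = 26)
3023/2244 + r(-52)/4482 = 3023/2244 + 26/4482 = 3023*(1/2244) + 26*(1/4482) = 3023/2244 + 13/2241 = 2267905/1676268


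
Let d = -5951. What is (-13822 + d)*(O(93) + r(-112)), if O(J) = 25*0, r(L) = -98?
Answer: 1937754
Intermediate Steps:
O(J) = 0
(-13822 + d)*(O(93) + r(-112)) = (-13822 - 5951)*(0 - 98) = -19773*(-98) = 1937754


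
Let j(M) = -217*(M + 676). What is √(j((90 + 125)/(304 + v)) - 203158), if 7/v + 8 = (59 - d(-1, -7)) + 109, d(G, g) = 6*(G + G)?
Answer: 3*I*√4254123970182/10459 ≈ 591.61*I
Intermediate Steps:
d(G, g) = 12*G (d(G, g) = 6*(2*G) = 12*G)
v = 7/172 (v = 7/(-8 + ((59 - 12*(-1)) + 109)) = 7/(-8 + ((59 - 1*(-12)) + 109)) = 7/(-8 + ((59 + 12) + 109)) = 7/(-8 + (71 + 109)) = 7/(-8 + 180) = 7/172 ≈ 0.040698)
j(M) = -146692 - 217*M (j(M) = -217*(676 + M) = -146692 - 217*M)
√(j((90 + 125)/(304 + v)) - 203158) = √((-146692 - 217*(90 + 125)/(304 + 7/172)) - 203158) = √((-146692 - 46655/52295/172) - 203158) = √((-146692 - 46655*172/52295) - 203158) = √((-146692 - 217*7396/10459) - 203158) = √((-146692 - 1604932/10459) - 203158) = √(-1535856560/10459 - 203158) = √(-3660686082/10459) = 3*I*√4254123970182/10459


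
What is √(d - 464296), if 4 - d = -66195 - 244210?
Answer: I*√153887 ≈ 392.28*I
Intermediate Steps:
d = 310409 (d = 4 - (-66195 - 244210) = 4 - 1*(-310405) = 4 + 310405 = 310409)
√(d - 464296) = √(310409 - 464296) = √(-153887) = I*√153887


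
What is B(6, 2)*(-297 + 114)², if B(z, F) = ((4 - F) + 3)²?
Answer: 837225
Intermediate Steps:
B(z, F) = (7 - F)²
B(6, 2)*(-297 + 114)² = (-7 + 2)²*(-297 + 114)² = (-5)²*(-183)² = 25*33489 = 837225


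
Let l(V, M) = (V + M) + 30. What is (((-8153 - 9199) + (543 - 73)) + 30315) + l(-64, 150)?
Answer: 13549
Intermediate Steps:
l(V, M) = 30 + M + V (l(V, M) = (M + V) + 30 = 30 + M + V)
(((-8153 - 9199) + (543 - 73)) + 30315) + l(-64, 150) = (((-8153 - 9199) + (543 - 73)) + 30315) + (30 + 150 - 64) = ((-17352 + 470) + 30315) + 116 = (-16882 + 30315) + 116 = 13433 + 116 = 13549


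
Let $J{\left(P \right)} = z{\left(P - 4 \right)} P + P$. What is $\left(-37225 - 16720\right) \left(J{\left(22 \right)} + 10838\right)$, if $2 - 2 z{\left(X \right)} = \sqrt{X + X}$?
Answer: $-583469120$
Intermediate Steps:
$z{\left(X \right)} = 1 - \frac{\sqrt{2} \sqrt{X}}{2}$ ($z{\left(X \right)} = 1 - \frac{\sqrt{X + X}}{2} = 1 - \frac{\sqrt{2 X}}{2} = 1 - \frac{\sqrt{2} \sqrt{X}}{2}$)
$J{\left(P \right)} = P + P \left(1 - \frac{\sqrt{2} \sqrt{-4 + P}}{2}\right)$ ($J{\left(P \right)} = \left(1 - \frac{\sqrt{2} \sqrt{P - 4}}{2}\right) P + P = \left(1 - \frac{\sqrt{2} \sqrt{-4 + P}}{2}\right) P + P = P \left(1 - \frac{\sqrt{2} \sqrt{-4 + P}}{2}\right) + P = P + P \left(1 - \frac{\sqrt{2} \sqrt{-4 + P}}{2}\right)$)
$\left(-37225 - 16720\right) \left(J{\left(22 \right)} + 10838\right) = \left(-37225 - 16720\right) \left(\frac{1}{2} \cdot 22 \left(4 - \sqrt{-8 + 2 \cdot 22}\right) + 10838\right) = - 53945 \left(\frac{1}{2} \cdot 22 \left(4 - \sqrt{-8 + 44}\right) + 10838\right) = - 53945 \left(\frac{1}{2} \cdot 22 \left(4 - \sqrt{36}\right) + 10838\right) = - 53945 \left(\frac{1}{2} \cdot 22 \left(4 - 6\right) + 10838\right) = - 53945 \left(\frac{1}{2} \cdot 22 \left(-2\right) + 10838\right) = - 53945 \left(-22 + 10838\right) = \left(-53945\right) 10816 = -583469120$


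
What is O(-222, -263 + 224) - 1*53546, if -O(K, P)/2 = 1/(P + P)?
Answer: -2088293/39 ≈ -53546.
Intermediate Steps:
O(K, P) = -1/P (O(K, P) = -2/(P + P) = -2*1/(2*P) = -1/P)
O(-222, -263 + 224) - 1*53546 = -1/(-263 + 224) - 1*53546 = -1/(-39) - 53546 = -1*(-1/39) - 53546 = 1/39 - 53546 = -2088293/39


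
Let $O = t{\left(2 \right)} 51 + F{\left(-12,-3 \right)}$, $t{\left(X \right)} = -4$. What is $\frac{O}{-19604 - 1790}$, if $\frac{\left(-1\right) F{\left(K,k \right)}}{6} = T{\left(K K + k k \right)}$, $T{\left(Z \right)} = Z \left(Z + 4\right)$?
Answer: $\frac{72165}{10697} \approx 6.7463$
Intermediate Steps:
$T{\left(Z \right)} = Z \left(4 + Z\right)$
$F{\left(K,k \right)} = - 6 \left(K^{2} + k^{2}\right) \left(4 + K^{2} + k^{2}\right)$ ($F{\left(K,k \right)} = - 6 \left(K K + k k\right) \left(4 + \left(K K + k k\right)\right) = - 6 \left(K^{2} + k^{2}\right) \left(4 + \left(K^{2} + k^{2}\right)\right) = - 6 \left(K^{2} + k^{2}\right) \left(4 + K^{2} + k^{2}\right)$)
$O = -144330$ ($O = \left(-4\right) 51 - 6 \left(\left(-12\right)^{2} + \left(-3\right)^{2}\right) \left(4 + \left(-12\right)^{2} + \left(-3\right)^{2}\right) = -204 - 6 \left(144 + 9\right) \left(4 + 144 + 9\right) = -204 - 918 \cdot 157 = -204 - 144126 = -144330$)
$\frac{O}{-19604 - 1790} = - \frac{144330}{-19604 - 1790} = - \frac{144330}{-21394} = \left(-144330\right) \left(- \frac{1}{21394}\right) = \frac{72165}{10697}$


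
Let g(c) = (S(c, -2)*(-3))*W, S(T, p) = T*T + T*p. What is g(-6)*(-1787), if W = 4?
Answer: 1029312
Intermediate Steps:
S(T, p) = T² + T*p
g(c) = -12*c*(-2 + c) (g(c) = ((c*(c - 2))*(-3))*4 = ((c*(-2 + c))*(-3))*4 = -3*c*(-2 + c)*4 = -12*c*(-2 + c))
g(-6)*(-1787) = (12*(-6)*(2 - 1*(-6)))*(-1787) = (12*(-6)*(2 + 6))*(-1787) = (12*(-6)*8)*(-1787) = -576*(-1787) = 1029312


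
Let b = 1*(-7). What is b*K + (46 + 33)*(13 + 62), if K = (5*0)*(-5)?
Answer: 5925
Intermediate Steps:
K = 0 (K = 0*(-5) = 0)
b = -7
b*K + (46 + 33)*(13 + 62) = -7*0 + (46 + 33)*(13 + 62) = 0 + 79*75 = 0 + 5925 = 5925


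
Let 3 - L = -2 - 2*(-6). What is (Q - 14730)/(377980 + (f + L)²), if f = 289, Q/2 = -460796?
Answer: -468161/228752 ≈ -2.0466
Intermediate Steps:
Q = -921592 (Q = 2*(-460796) = -921592)
L = -7 (L = 3 - (-2 - 2*(-6)) = 3 - (-2 + 12) = 3 - 1*10 = 3 - 10 = -7)
(Q - 14730)/(377980 + (f + L)²) = (-921592 - 14730)/(377980 + (289 - 7)²) = -936322/(377980 + 282²) = -936322/(377980 + 79524) = -936322/457504 = -936322*1/457504 = -468161/228752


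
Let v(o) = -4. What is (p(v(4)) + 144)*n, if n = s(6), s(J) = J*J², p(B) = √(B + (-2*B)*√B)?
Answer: 31104 + 432*√(-1 + 4*I) ≈ 31644.0 + 691.41*I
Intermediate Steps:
p(B) = √(B - 2*B^(3/2))
s(J) = J³
n = 216 (n = 6³ = 216)
(p(v(4)) + 144)*n = (√(-4 - (-16)*I) + 144)*216 = (√(-4 + 16*I) + 144)*216 = (144 + √(-4 + 16*I))*216 = 31104 + 216*√(-4 + 16*I)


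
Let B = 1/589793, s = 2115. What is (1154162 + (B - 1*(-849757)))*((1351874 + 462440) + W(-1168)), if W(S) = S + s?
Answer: 2145452253984998448/589793 ≈ 3.6376e+12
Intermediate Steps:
W(S) = 2115 + S (W(S) = S + 2115 = 2115 + S)
B = 1/589793 ≈ 1.6955e-6
(1154162 + (B - 1*(-849757)))*((1351874 + 462440) + W(-1168)) = (1154162 + (1/589793 - 1*(-849757)))*((1351874 + 462440) + (2115 - 1168)) = (1154162 + (1/589793 + 849757))*(1814314 + 947) = (1154162 + 501180730302/589793)*1815261 = (1181897398768/589793)*1815261 = 2145452253984998448/589793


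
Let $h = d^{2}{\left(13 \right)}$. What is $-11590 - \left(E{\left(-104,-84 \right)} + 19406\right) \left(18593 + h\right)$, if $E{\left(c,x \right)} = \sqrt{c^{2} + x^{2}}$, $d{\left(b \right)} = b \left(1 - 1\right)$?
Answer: $-360827348 - 74372 \sqrt{1117} \approx -3.6331 \cdot 10^{8}$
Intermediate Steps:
$d{\left(b \right)} = 0$ ($d{\left(b \right)} = b 0 = 0$)
$h = 0$ ($h = 0^{2} = 0$)
$-11590 - \left(E{\left(-104,-84 \right)} + 19406\right) \left(18593 + h\right) = -11590 - \left(\sqrt{\left(-104\right)^{2} + \left(-84\right)^{2}} + 19406\right) \left(18593 + 0\right) = -11590 - \left(\sqrt{10816 + 7056} + 19406\right) 18593 = -11590 - \left(\sqrt{17872} + 19406\right) 18593 = -11590 - \left(4 \sqrt{1117} + 19406\right) 18593 = -11590 - \left(19406 + 4 \sqrt{1117}\right) 18593 = -11590 - \left(360815758 + 74372 \sqrt{1117}\right) = -360827348 - 74372 \sqrt{1117}$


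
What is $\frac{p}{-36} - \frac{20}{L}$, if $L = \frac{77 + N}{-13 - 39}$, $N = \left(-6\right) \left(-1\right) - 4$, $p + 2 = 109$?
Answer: $\frac{28987}{2844} \approx 10.192$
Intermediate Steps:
$p = 107$ ($p = -2 + 109 = 107$)
$N = 2$ ($N = 6 - 4 = 2$)
$L = - \frac{79}{52}$ ($L = \frac{77 + 2}{-13 - 39} = \frac{79}{-52} = 79 \left(- \frac{1}{52}\right) = - \frac{79}{52} \approx -1.5192$)
$\frac{p}{-36} - \frac{20}{L} = \frac{107}{-36} - \frac{20}{- \frac{79}{52}} = 107 \left(- \frac{1}{36}\right) - - \frac{1040}{79} = - \frac{107}{36} + \frac{1040}{79} = \frac{28987}{2844}$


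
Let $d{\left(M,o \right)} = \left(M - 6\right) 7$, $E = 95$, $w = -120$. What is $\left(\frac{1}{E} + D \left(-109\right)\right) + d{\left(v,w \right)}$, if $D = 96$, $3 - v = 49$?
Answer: $- \frac{1028659}{95} \approx -10828.0$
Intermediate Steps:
$v = -46$ ($v = 3 - 49 = -46$)
$d{\left(M,o \right)} = -42 + 7 M$ ($d{\left(M,o \right)} = \left(-6 + M\right) 7 = -42 + 7 M$)
$\left(\frac{1}{E} + D \left(-109\right)\right) + d{\left(v,w \right)} = \left(\frac{1}{95} + 96 \left(-109\right)\right) + \left(-42 + 7 \left(-46\right)\right) = \left(\frac{1}{95} - 10464\right) - 364 = - \frac{994079}{95} - 364 = - \frac{1028659}{95}$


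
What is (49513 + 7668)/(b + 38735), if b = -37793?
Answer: 57181/942 ≈ 60.702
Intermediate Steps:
(49513 + 7668)/(b + 38735) = (49513 + 7668)/(-37793 + 38735) = 57181/942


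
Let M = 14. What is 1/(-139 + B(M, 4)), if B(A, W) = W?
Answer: -1/135 ≈ -0.0074074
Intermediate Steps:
1/(-139 + B(M, 4)) = 1/(-139 + 4) = 1/(-135) = -1/135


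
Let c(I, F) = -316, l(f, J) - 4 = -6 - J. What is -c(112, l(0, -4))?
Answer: 316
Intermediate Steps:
l(f, J) = -2 - J (l(f, J) = 4 + (-6 - J) = -2 - J)
-c(112, l(0, -4)) = -1*(-316) = 316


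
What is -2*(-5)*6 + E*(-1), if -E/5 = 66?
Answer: 390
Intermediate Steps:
E = -330 (E = -5*66 = -330)
-2*(-5)*6 + E*(-1) = -2*(-5)*6 - 330*(-1) = 10*6 + 330 = 60 + 330 = 390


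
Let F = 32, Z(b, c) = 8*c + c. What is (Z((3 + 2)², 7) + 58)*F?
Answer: 3872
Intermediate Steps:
Z(b, c) = 9*c
(Z((3 + 2)², 7) + 58)*F = (9*7 + 58)*32 = (63 + 58)*32 = 121*32 = 3872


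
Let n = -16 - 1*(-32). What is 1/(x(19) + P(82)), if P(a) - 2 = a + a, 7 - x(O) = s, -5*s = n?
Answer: 5/881 ≈ 0.0056754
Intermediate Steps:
n = 16 (n = -16 + 32 = 16)
s = -16/5 (s = -1/5*16 = -16/5 ≈ -3.2000)
x(O) = 51/5 (x(O) = 7 - 1*(-16/5) = 7 + 16/5 = 51/5)
P(a) = 2 + 2*a (P(a) = 2 + (a + a) = 2 + 2*a)
1/(x(19) + P(82)) = 1/(51/5 + (2 + 2*82)) = 1/(51/5 + (2 + 164)) = 1/(51/5 + 166) = 1/(881/5) = 5/881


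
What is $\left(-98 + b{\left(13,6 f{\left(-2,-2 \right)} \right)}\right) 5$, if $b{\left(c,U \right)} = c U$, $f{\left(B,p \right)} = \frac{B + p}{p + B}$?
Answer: $-100$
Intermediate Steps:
$f{\left(B,p \right)} = 1$ ($f{\left(B,p \right)} = \frac{B + p}{B + p} = 1$)
$b{\left(c,U \right)} = U c$
$\left(-98 + b{\left(13,6 f{\left(-2,-2 \right)} \right)}\right) 5 = \left(-98 + 6 \cdot 1 \cdot 13\right) 5 = \left(-98 + 6 \cdot 13\right) 5 = \left(-98 + 78\right) 5 = \left(-20\right) 5 = -100$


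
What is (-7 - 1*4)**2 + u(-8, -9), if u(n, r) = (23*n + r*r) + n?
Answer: 10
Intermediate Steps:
u(n, r) = r**2 + 24*n (u(n, r) = (23*n + r**2) + n = (r**2 + 23*n) + n = r**2 + 24*n)
(-7 - 1*4)**2 + u(-8, -9) = (-7 - 1*4)**2 + ((-9)**2 + 24*(-8)) = (-7 - 4)**2 + (81 - 192) = (-11)**2 - 111 = 121 - 111 = 10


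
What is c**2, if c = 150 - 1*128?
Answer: 484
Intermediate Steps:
c = 22 (c = 150 - 128 = 22)
c**2 = 22**2 = 484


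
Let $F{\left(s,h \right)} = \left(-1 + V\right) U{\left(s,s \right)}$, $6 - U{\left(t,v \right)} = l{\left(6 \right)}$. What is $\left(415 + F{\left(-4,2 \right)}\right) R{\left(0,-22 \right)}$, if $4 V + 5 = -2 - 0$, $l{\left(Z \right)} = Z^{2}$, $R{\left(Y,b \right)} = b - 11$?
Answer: $- \frac{32835}{2} \approx -16418.0$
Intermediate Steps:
$R{\left(Y,b \right)} = -11 + b$
$V = - \frac{7}{4}$ ($V = - \frac{5}{4} + \frac{-2 - 0}{4} = - \frac{5}{4} + \frac{-2 + 0}{4} = - \frac{5}{4} + \frac{1}{4} \left(-2\right) = - \frac{5}{4} - \frac{1}{2} = - \frac{7}{4} \approx -1.75$)
$U{\left(t,v \right)} = -30$ ($U{\left(t,v \right)} = 6 - 6^{2} = 6 - 36 = -30$)
$F{\left(s,h \right)} = \frac{165}{2}$ ($F{\left(s,h \right)} = \left(-1 - \frac{7}{4}\right) \left(-30\right) = \left(- \frac{11}{4}\right) \left(-30\right) = \frac{165}{2}$)
$\left(415 + F{\left(-4,2 \right)}\right) R{\left(0,-22 \right)} = \left(415 + \frac{165}{2}\right) \left(-11 - 22\right) = \frac{995}{2} \left(-33\right) = - \frac{32835}{2}$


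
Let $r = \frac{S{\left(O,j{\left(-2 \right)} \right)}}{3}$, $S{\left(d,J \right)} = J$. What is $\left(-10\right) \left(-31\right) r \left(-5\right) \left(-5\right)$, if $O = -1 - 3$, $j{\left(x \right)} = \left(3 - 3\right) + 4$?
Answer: $\frac{31000}{3} \approx 10333.0$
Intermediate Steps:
$j{\left(x \right)} = 4$ ($j{\left(x \right)} = 0 + 4 = 4$)
$O = -4$ ($O = -1 - 3 = -4$)
$r = \frac{4}{3} \approx 1.3333$
$\left(-10\right) \left(-31\right) r \left(-5\right) \left(-5\right) = \left(-10\right) \left(-31\right) \frac{4}{3} \left(-5\right) \left(-5\right) = 310 \left(\left(- \frac{20}{3}\right) \left(-5\right)\right) = 310 \cdot \frac{100}{3} = \frac{31000}{3}$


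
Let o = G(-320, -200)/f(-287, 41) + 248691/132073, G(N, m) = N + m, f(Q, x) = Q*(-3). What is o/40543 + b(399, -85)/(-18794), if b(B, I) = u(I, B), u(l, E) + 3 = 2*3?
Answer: -11097530694683/86646754113654126 ≈ -0.00012808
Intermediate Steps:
f(Q, x) = -3*Q
u(l, E) = 3 (u(l, E) = -3 + 2*3 = -3 + 6 = 3)
o = 145444991/113714853 (o = (-320 - 200)/((-3*(-287))) + 248691/132073 = -520/861 + 248691*(1/132073) = -520*1/861 + 248691/132073 = -520/861 + 248691/132073 = 145444991/113714853 ≈ 1.2790)
b(B, I) = 3
o/40543 + b(399, -85)/(-18794) = (145444991/113714853)/40543 + 3/(-18794) = (145444991/113714853)*(1/40543) + 3*(-1/18794) = 145444991/4610341285179 - 3/18794 = -11097530694683/86646754113654126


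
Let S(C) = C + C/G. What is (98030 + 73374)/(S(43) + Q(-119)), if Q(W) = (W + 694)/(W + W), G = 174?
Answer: 1774545612/422725 ≈ 4197.9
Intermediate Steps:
Q(W) = (694 + W)/(2*W) (Q(W) = (694 + W)/((2*W)) = (694 + W)*(1/(2*W)) = (694 + W)/(2*W))
S(C) = 175*C/174 (S(C) = C + C/174 = 175*C/174)
(98030 + 73374)/(S(43) + Q(-119)) = (98030 + 73374)/((175/174)*43 + (½)*(694 - 119)/(-119)) = 171404/(7525/174 + (½)*(-1/119)*575) = 171404/(7525/174 - 575/238) = 171404/(422725/10353) = 171404*(10353/422725) = 1774545612/422725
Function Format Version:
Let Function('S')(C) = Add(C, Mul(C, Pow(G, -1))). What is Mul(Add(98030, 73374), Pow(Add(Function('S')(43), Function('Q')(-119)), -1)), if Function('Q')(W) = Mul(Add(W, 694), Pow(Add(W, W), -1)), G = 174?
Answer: Rational(1774545612, 422725) ≈ 4197.9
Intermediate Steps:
Function('Q')(W) = Mul(Rational(1, 2), Pow(W, -1), Add(694, W)) (Function('Q')(W) = Mul(Add(694, W), Pow(Mul(2, W), -1)) = Mul(Add(694, W), Mul(Rational(1, 2), Pow(W, -1))) = Mul(Rational(1, 2), Pow(W, -1), Add(694, W)))
Function('S')(C) = Mul(Rational(175, 174), C) (Function('S')(C) = Add(C, Mul(C, Pow(174, -1))) = Add(C, Mul(C, Rational(1, 174))) = Add(C, Mul(Rational(1, 174), C)) = Mul(Rational(175, 174), C))
Mul(Add(98030, 73374), Pow(Add(Function('S')(43), Function('Q')(-119)), -1)) = Mul(Add(98030, 73374), Pow(Add(Mul(Rational(175, 174), 43), Mul(Rational(1, 2), Pow(-119, -1), Add(694, -119))), -1)) = Mul(171404, Pow(Add(Rational(7525, 174), Mul(Rational(1, 2), Rational(-1, 119), 575)), -1)) = Mul(171404, Pow(Add(Rational(7525, 174), Rational(-575, 238)), -1)) = Mul(171404, Pow(Rational(422725, 10353), -1)) = Mul(171404, Rational(10353, 422725)) = Rational(1774545612, 422725)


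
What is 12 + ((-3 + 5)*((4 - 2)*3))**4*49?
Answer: 1016076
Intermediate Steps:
12 + ((-3 + 5)*((4 - 2)*3))**4*49 = 12 + (2*(2*3))**4*49 = 12 + (2*6)**4*49 = 12 + 12**4*49 = 12 + 20736*49 = 12 + 1016064 = 1016076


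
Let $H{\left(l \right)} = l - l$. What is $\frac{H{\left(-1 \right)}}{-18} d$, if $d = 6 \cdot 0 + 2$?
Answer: $0$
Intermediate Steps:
$H{\left(l \right)} = 0$
$d = 2$ ($d = 0 + 2 = 2$)
$\frac{H{\left(-1 \right)}}{-18} d = \frac{0}{-18} \cdot 2 = 0 \left(- \frac{1}{18}\right) 2 = 0 \cdot 2 = 0$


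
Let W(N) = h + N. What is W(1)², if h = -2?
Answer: 1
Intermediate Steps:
W(N) = -2 + N
W(1)² = (-2 + 1)² = (-1)² = 1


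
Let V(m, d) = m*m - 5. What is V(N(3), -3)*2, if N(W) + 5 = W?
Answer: -2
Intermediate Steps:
N(W) = -5 + W
V(m, d) = -5 + m² (V(m, d) = m² - 5 = -5 + m²)
V(N(3), -3)*2 = (-5 + (-5 + 3)²)*2 = (-5 + (-2)²)*2 = (-5 + 4)*2 = -1*2 = -2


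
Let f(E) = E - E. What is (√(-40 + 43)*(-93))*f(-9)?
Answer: 0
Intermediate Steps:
f(E) = 0
(√(-40 + 43)*(-93))*f(-9) = (√(-40 + 43)*(-93))*0 = (√3*(-93))*0 = -93*√3*0 = 0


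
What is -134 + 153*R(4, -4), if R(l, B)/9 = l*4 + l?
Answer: 27406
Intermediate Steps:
R(l, B) = 45*l (R(l, B) = 9*(l*4 + l) = 9*(4*l + l) = 9*(5*l) = 45*l)
-134 + 153*R(4, -4) = -134 + 153*(45*4) = -134 + 153*180 = -134 + 27540 = 27406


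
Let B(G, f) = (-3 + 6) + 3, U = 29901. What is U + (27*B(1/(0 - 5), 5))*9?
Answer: 31359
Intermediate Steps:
B(G, f) = 6 (B(G, f) = 3 + 3 = 6)
U + (27*B(1/(0 - 5), 5))*9 = 29901 + (27*6)*9 = 29901 + 162*9 = 29901 + 1458 = 31359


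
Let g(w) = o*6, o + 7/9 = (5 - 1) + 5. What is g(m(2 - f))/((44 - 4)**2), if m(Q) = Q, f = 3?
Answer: 37/1200 ≈ 0.030833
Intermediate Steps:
o = 74/9 (o = -7/9 + ((5 - 1) + 5) = -7/9 + (4 + 5) = -7/9 + 9 = 74/9 ≈ 8.2222)
g(w) = 148/3 (g(w) = (74/9)*6 = 148/3)
g(m(2 - f))/((44 - 4)**2) = 148/(3*((44 - 4)**2)) = 148/(3*(40**2)) = (148/3)/1600 = (148/3)*(1/1600) = 37/1200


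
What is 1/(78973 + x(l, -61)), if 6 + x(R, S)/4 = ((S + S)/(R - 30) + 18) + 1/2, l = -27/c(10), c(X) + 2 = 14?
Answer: 129/10195919 ≈ 1.2652e-5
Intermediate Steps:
c(X) = 12 (c(X) = -2 + 14 = 12)
l = -9/4 (l = -27/12 = -27*1/12 = -9/4 ≈ -2.2500)
x(R, S) = 50 + 8*S/(-30 + R) (x(R, S) = -24 + 4*(((S + S)/(R - 30) + 18) + 1/2) = -24 + 4*(((2*S)/(-30 + R) + 18) + ½) = -24 + 4*((2*S/(-30 + R) + 18) + ½) = -24 + 4*((18 + 2*S/(-30 + R)) + ½) = -24 + 4*(37/2 + 2*S/(-30 + R)) = -24 + (74 + 8*S/(-30 + R)) = 50 + 8*S/(-30 + R))
1/(78973 + x(l, -61)) = 1/(78973 + 2*(-750 + 4*(-61) + 25*(-9/4))/(-30 - 9/4)) = 1/(78973 + 2*(-750 - 244 - 225/4)/(-129/4)) = 1/(78973 + 2*(-4/129)*(-4201/4)) = 1/(78973 + 8402/129) = 1/(10195919/129) = 129/10195919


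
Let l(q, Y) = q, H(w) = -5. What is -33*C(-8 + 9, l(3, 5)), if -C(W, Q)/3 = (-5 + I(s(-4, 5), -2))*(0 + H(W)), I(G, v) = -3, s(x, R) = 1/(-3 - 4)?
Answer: 3960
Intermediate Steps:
s(x, R) = -1/7 (s(x, R) = 1/(-7) = -1/7)
C(W, Q) = -120 (C(W, Q) = -3*(-5 - 3)*(0 - 5) = -(-24)*(-5) = -3*40 = -120)
-33*C(-8 + 9, l(3, 5)) = -33*(-120) = 3960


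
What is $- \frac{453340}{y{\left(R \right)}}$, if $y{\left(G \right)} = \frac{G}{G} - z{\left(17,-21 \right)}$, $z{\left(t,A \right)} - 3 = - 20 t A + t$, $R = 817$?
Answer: $\frac{453340}{7159} \approx 63.324$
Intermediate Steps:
$z{\left(t,A \right)} = 3 + t - 20 A t$ ($z{\left(t,A \right)} = 3 + \left(- 20 t A + t\right) = 3 - \left(- t + 20 A t\right) = 3 + t - 20 A t$)
$y{\left(G \right)} = -7159$ ($y{\left(G \right)} = \frac{G}{G} - \left(3 + 17 - \left(-420\right) 17\right) = 1 - \left(3 + 17 + 7140\right) = 1 - 7160 = -7159$)
$- \frac{453340}{y{\left(R \right)}} = - \frac{453340}{-7159} = \left(-453340\right) \left(- \frac{1}{7159}\right) = \frac{453340}{7159}$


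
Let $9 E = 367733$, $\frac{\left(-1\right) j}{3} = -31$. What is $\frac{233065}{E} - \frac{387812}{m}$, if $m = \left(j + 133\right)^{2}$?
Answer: $- \frac{8868754684}{4695582677} \approx -1.8887$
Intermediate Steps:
$j = 93$ ($j = \left(-3\right) \left(-31\right) = 93$)
$E = \frac{367733}{9}$ ($E = \frac{1}{9} \cdot 367733 = \frac{367733}{9} \approx 40859.0$)
$m = 51076$ ($m = \left(93 + 133\right)^{2} = 226^{2} = 51076$)
$\frac{233065}{E} - \frac{387812}{m} = \frac{233065}{\frac{367733}{9}} - \frac{387812}{51076} = 233065 \cdot \frac{9}{367733} - \frac{96953}{12769} = \frac{2097585}{367733} - \frac{96953}{12769} = - \frac{8868754684}{4695582677}$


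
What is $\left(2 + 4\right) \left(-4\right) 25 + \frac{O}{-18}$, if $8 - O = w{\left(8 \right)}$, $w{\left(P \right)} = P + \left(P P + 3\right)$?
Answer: $- \frac{10733}{18} \approx -596.28$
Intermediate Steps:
$w{\left(P \right)} = 3 + P + P^{2}$ ($w{\left(P \right)} = P + \left(P^{2} + 3\right) = P + \left(3 + P^{2}\right) = 3 + P + P^{2}$)
$O = -67$ ($O = 8 - \left(3 + 8 + 8^{2}\right) = 8 - \left(3 + 8 + 64\right) = 8 - 75 = -67$)
$\left(2 + 4\right) \left(-4\right) 25 + \frac{O}{-18} = \left(2 + 4\right) \left(-4\right) 25 - \frac{67}{-18} = 6 \left(-4\right) 25 - - \frac{67}{18} = \left(-24\right) 25 + \frac{67}{18} = -600 + \frac{67}{18} = - \frac{10733}{18}$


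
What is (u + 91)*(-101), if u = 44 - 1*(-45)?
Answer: -18180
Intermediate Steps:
u = 89 (u = 44 + 45 = 89)
(u + 91)*(-101) = (89 + 91)*(-101) = 180*(-101) = -18180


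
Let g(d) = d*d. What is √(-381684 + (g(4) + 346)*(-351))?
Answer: I*√508746 ≈ 713.26*I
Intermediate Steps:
g(d) = d²
√(-381684 + (g(4) + 346)*(-351)) = √(-381684 + (4² + 346)*(-351)) = √(-381684 + (16 + 346)*(-351)) = √(-381684 + 362*(-351)) = √(-381684 - 127062) = √(-508746) = I*√508746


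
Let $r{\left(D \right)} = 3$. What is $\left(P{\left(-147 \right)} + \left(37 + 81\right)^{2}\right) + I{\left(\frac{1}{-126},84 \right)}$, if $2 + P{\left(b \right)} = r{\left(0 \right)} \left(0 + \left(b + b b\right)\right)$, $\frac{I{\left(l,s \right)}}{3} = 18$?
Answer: $78362$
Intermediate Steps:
$I{\left(l,s \right)} = 54$ ($I{\left(l,s \right)} = 3 \cdot 18 = 54$)
$P{\left(b \right)} = -2 + 3 b + 3 b^{2}$ ($P{\left(b \right)} = -2 + 3 \left(0 + \left(b + b b\right)\right) = -2 + 3 \left(0 + \left(b + b^{2}\right)\right) = -2 + 3 \left(b + b^{2}\right) = -2 + \left(3 b + 3 b^{2}\right) = -2 + 3 b + 3 b^{2}$)
$\left(P{\left(-147 \right)} + \left(37 + 81\right)^{2}\right) + I{\left(\frac{1}{-126},84 \right)} = \left(\left(-2 + 3 \left(-147\right) + 3 \left(-147\right)^{2}\right) + \left(37 + 81\right)^{2}\right) + 54 = \left(\left(-2 - 441 + 3 \cdot 21609\right) + 118^{2}\right) + 54 = \left(\left(-2 - 441 + 64827\right) + 13924\right) + 54 = \left(64384 + 13924\right) + 54 = 78308 + 54 = 78362$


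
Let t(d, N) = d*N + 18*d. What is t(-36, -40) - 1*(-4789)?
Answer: 5581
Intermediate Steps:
t(d, N) = 18*d + N*d (t(d, N) = N*d + 18*d = 18*d + N*d)
t(-36, -40) - 1*(-4789) = -36*(18 - 40) - 1*(-4789) = -36*(-22) + 4789 = 792 + 4789 = 5581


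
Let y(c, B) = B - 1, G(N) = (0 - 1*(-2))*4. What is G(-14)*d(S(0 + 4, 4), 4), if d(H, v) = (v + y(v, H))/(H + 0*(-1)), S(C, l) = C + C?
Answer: 11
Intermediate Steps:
G(N) = 8 (G(N) = (0 + 2)*4 = 2*4 = 8)
y(c, B) = -1 + B
S(C, l) = 2*C
d(H, v) = (-1 + H + v)/H (d(H, v) = (v + (-1 + H))/(H + 0*(-1)) = (-1 + H + v)/(H + 0) = (-1 + H + v)/H)
G(-14)*d(S(0 + 4, 4), 4) = 8*((-1 + 2*(0 + 4) + 4)/((2*(0 + 4)))) = 8*((-1 + 2*4 + 4)/((2*4))) = 8*((-1 + 8 + 4)/8) = 8*((1/8)*11) = 8*(11/8) = 11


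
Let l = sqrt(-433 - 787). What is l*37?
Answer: 74*I*sqrt(305) ≈ 1292.4*I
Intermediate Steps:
l = 2*I*sqrt(305) (l = sqrt(-1220) = 2*I*sqrt(305) ≈ 34.928*I)
l*37 = (2*I*sqrt(305))*37 = 74*I*sqrt(305)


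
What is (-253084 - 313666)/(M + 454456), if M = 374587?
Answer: -566750/829043 ≈ -0.68362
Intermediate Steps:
(-253084 - 313666)/(M + 454456) = (-253084 - 313666)/(374587 + 454456) = -566750/829043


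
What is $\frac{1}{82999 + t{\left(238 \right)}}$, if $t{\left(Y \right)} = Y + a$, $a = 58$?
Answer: $\frac{1}{83295} \approx 1.2006 \cdot 10^{-5}$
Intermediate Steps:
$t{\left(Y \right)} = 58 + Y$ ($t{\left(Y \right)} = Y + 58 = 58 + Y$)
$\frac{1}{82999 + t{\left(238 \right)}} = \frac{1}{82999 + \left(58 + 238\right)} = \frac{1}{82999 + 296} = \frac{1}{83295}$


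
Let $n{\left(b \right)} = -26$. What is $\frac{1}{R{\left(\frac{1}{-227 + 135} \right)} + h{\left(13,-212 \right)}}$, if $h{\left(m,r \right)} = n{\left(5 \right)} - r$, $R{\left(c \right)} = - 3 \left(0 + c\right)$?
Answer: $\frac{92}{17115} \approx 0.0053754$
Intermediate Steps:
$R{\left(c \right)} = - 3 c$
$h{\left(m,r \right)} = -26 - r$
$\frac{1}{R{\left(\frac{1}{-227 + 135} \right)} + h{\left(13,-212 \right)}} = \frac{1}{- \frac{3}{-227 + 135} - -186} = \frac{1}{- \frac{3}{-92} + \left(-26 + 212\right)} = \frac{1}{\left(-3\right) \left(- \frac{1}{92}\right) + 186} = \frac{1}{\frac{3}{92} + 186} = \frac{1}{\frac{17115}{92}} = \frac{92}{17115}$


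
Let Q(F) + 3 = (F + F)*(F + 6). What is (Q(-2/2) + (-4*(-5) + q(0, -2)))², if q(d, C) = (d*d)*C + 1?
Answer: 64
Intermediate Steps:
q(d, C) = 1 + C*d² (q(d, C) = d²*C + 1 = C*d² + 1 = 1 + C*d²)
Q(F) = -3 + 2*F*(6 + F) (Q(F) = -3 + (F + F)*(F + 6) = -3 + (2*F)*(6 + F) = -3 + 2*F*(6 + F))
(Q(-2/2) + (-4*(-5) + q(0, -2)))² = ((-3 + 2*(-2/2)² + 12*(-2/2)) + (-4*(-5) + (1 - 2*0²)))² = ((-3 + 2*(-2*½)² + 12*(-2*½)) + (20 + (1 - 2*0)))² = ((-3 + 2*(-1)² + 12*(-1)) + (20 + (1 + 0)))² = ((-3 + 2*1 - 12) + (20 + 1))² = ((-3 + 2 - 12) + 21)² = (-13 + 21)² = 8² = 64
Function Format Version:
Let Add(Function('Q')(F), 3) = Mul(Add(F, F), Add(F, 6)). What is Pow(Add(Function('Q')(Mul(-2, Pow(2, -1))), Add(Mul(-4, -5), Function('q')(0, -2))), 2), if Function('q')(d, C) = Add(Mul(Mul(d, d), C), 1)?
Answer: 64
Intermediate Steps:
Function('q')(d, C) = Add(1, Mul(C, Pow(d, 2))) (Function('q')(d, C) = Add(Mul(Pow(d, 2), C), 1) = Add(Mul(C, Pow(d, 2)), 1) = Add(1, Mul(C, Pow(d, 2))))
Function('Q')(F) = Add(-3, Mul(2, F, Add(6, F))) (Function('Q')(F) = Add(-3, Mul(Add(F, F), Add(F, 6))) = Add(-3, Mul(Mul(2, F), Add(6, F))) = Add(-3, Mul(2, F, Add(6, F))))
Pow(Add(Function('Q')(Mul(-2, Pow(2, -1))), Add(Mul(-4, -5), Function('q')(0, -2))), 2) = Pow(Add(Add(-3, Mul(2, Pow(Mul(-2, Pow(2, -1)), 2)), Mul(12, Mul(-2, Pow(2, -1)))), Add(Mul(-4, -5), Add(1, Mul(-2, Pow(0, 2))))), 2) = Pow(Add(Add(-3, Mul(2, Pow(Mul(-2, Rational(1, 2)), 2)), Mul(12, Mul(-2, Rational(1, 2)))), Add(20, Add(1, Mul(-2, 0)))), 2) = Pow(Add(Add(-3, Mul(2, Pow(-1, 2)), Mul(12, -1)), Add(20, Add(1, 0))), 2) = Pow(Add(Add(-3, Mul(2, 1), -12), Add(20, 1)), 2) = Pow(Add(Add(-3, 2, -12), 21), 2) = Pow(Add(-13, 21), 2) = Pow(8, 2) = 64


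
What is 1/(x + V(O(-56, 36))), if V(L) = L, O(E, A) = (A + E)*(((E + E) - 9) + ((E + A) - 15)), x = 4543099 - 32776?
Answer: 1/4513443 ≈ 2.2156e-7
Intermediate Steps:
x = 4510323
O(E, A) = (A + E)*(-24 + A + 3*E) (O(E, A) = (A + E)*((2*E - 9) + ((A + E) - 15)) = (A + E)*((-9 + 2*E) + (-15 + A + E)) = (A + E)*(-24 + A + 3*E))
1/(x + V(O(-56, 36))) = 1/(4510323 + (36**2 - 24*36 - 24*(-56) + 3*(-56)**2 + 4*36*(-56))) = 1/(4510323 + (1296 - 864 + 1344 + 3*3136 - 8064)) = 1/(4510323 + (1296 - 864 + 1344 + 9408 - 8064)) = 1/(4510323 + 3120) = 1/4513443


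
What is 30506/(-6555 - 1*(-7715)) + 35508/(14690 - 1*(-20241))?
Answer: 553397183/20259980 ≈ 27.315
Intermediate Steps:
30506/(-6555 - 1*(-7715)) + 35508/(14690 - 1*(-20241)) = 30506/(-6555 + 7715) + 35508/(14690 + 20241) = 30506/1160 + 35508/34931 = 30506*(1/1160) + 35508*(1/34931) = 15253/580 + 35508/34931 = 553397183/20259980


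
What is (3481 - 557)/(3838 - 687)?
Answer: 2924/3151 ≈ 0.92796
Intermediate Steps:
(3481 - 557)/(3838 - 687) = 2924/3151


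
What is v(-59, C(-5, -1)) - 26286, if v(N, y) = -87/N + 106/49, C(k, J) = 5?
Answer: -75982309/2891 ≈ -26282.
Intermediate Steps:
v(N, y) = 106/49 - 87/N (v(N, y) = -87/N + 106*(1/49) = -87/N + 106/49 = 106/49 - 87/N)
v(-59, C(-5, -1)) - 26286 = (106/49 - 87/(-59)) - 26286 = (106/49 - 87*(-1/59)) - 26286 = (106/49 + 87/59) - 26286 = 10517/2891 - 26286 = -75982309/2891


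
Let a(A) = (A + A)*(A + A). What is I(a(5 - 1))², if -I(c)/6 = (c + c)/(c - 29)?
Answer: 589824/1225 ≈ 481.49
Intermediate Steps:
a(A) = 4*A² (a(A) = (2*A)*(2*A) = 4*A²)
I(c) = -12*c/(-29 + c) (I(c) = -6*(c + c)/(c - 29) = -6*2*c/(-29 + c) = -12*c/(-29 + c))
I(a(5 - 1))² = (-12*4*(5 - 1)²/(-29 + 4*(5 - 1)²))² = (-12*4*4²/(-29 + 4*4²))² = (-12*4*16/(-29 + 4*16))² = (-12*64/(-29 + 64))² = (-12*64/35)² = (-12*64*1/35)² = (-768/35)² = 589824/1225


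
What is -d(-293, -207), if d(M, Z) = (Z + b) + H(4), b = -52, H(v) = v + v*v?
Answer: 239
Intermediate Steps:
H(v) = v + v²
d(M, Z) = -32 + Z (d(M, Z) = (Z - 52) + 4*(1 + 4) = (-52 + Z) + 4*5 = (-52 + Z) + 20 = -32 + Z)
-d(-293, -207) = -(-32 - 207) = -1*(-239) = 239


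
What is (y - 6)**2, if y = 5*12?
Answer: 2916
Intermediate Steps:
y = 60
(y - 6)**2 = (60 - 6)**2 = 54**2 = 2916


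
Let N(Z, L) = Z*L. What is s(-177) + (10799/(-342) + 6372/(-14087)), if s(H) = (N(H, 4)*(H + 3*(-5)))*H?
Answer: -115918553075425/4817754 ≈ -2.4061e+7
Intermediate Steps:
N(Z, L) = L*Z
s(H) = 4*H²*(-15 + H) (s(H) = ((4*H)*(H + 3*(-5)))*H = ((4*H)*(H - 15))*H = ((4*H)*(-15 + H))*H = (4*H*(-15 + H))*H = 4*H²*(-15 + H))
s(-177) + (10799/(-342) + 6372/(-14087)) = 4*(-177)²*(-15 - 177) + (10799/(-342) + 6372/(-14087)) = 4*31329*(-192) + (10799*(-1/342) + 6372*(-1/14087)) = -24060672 + (-10799/342 - 6372/14087) = -24060672 - 154304737/4817754 = -115918553075425/4817754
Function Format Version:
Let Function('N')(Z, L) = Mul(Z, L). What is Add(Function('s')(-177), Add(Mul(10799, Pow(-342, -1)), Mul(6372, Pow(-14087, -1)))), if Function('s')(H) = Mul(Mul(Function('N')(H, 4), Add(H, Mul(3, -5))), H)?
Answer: Rational(-115918553075425, 4817754) ≈ -2.4061e+7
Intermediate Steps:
Function('N')(Z, L) = Mul(L, Z)
Function('s')(H) = Mul(4, Pow(H, 2), Add(-15, H)) (Function('s')(H) = Mul(Mul(Mul(4, H), Add(H, Mul(3, -5))), H) = Mul(Mul(Mul(4, H), Add(H, -15)), H) = Mul(Mul(Mul(4, H), Add(-15, H)), H) = Mul(Mul(4, H, Add(-15, H)), H) = Mul(4, Pow(H, 2), Add(-15, H)))
Add(Function('s')(-177), Add(Mul(10799, Pow(-342, -1)), Mul(6372, Pow(-14087, -1)))) = Add(Mul(4, Pow(-177, 2), Add(-15, -177)), Add(Mul(10799, Pow(-342, -1)), Mul(6372, Pow(-14087, -1)))) = Add(Mul(4, 31329, -192), Add(Mul(10799, Rational(-1, 342)), Mul(6372, Rational(-1, 14087)))) = Add(-24060672, Add(Rational(-10799, 342), Rational(-6372, 14087))) = Add(-24060672, Rational(-154304737, 4817754)) = Rational(-115918553075425, 4817754)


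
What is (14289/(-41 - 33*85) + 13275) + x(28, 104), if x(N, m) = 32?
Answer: 37857433/2846 ≈ 13302.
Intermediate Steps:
(14289/(-41 - 33*85) + 13275) + x(28, 104) = (14289/(-41 - 33*85) + 13275) + 32 = (14289/(-41 - 2805) + 13275) + 32 = (14289/(-2846) + 13275) + 32 = (14289*(-1/2846) + 13275) + 32 = (-14289/2846 + 13275) + 32 = 37766361/2846 + 32 = 37857433/2846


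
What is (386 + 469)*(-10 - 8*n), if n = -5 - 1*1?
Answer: 32490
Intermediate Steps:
n = -6 (n = -5 - 1 = -6)
(386 + 469)*(-10 - 8*n) = (386 + 469)*(-10 - 8*(-6)) = 855*(-10 + 48) = 855*38 = 32490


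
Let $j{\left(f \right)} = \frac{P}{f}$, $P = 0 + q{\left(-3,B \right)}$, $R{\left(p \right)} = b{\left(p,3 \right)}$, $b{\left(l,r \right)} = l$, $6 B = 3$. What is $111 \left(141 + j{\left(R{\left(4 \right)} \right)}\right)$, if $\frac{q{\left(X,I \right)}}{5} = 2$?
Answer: $\frac{31857}{2} \approx 15929.0$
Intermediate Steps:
$B = \frac{1}{2}$ ($B = \frac{1}{6} \cdot 3 = \frac{1}{2} \approx 0.5$)
$R{\left(p \right)} = p$
$q{\left(X,I \right)} = 10$ ($q{\left(X,I \right)} = 5 \cdot 2 = 10$)
$P = 10$ ($P = 0 + 10 = 10$)
$j{\left(f \right)} = \frac{10}{f}$
$111 \left(141 + j{\left(R{\left(4 \right)} \right)}\right) = 111 \left(141 + \frac{10}{4}\right) = 111 \left(141 + 10 \cdot \frac{1}{4}\right) = 111 \left(141 + \frac{5}{2}\right) = 111 \cdot \frac{287}{2} = \frac{31857}{2}$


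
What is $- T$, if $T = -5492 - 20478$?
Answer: $25970$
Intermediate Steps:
$T = -25970$
$- T = \left(-1\right) \left(-25970\right) = 25970$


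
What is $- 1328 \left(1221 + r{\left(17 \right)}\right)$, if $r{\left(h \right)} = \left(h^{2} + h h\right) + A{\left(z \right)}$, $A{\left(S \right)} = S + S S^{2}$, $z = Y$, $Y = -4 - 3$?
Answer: $-1924272$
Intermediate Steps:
$Y = -7$ ($Y = -4 - 3 = -7$)
$z = -7$
$A{\left(S \right)} = S + S^{3}$
$r{\left(h \right)} = -350 + 2 h^{2}$ ($r{\left(h \right)} = \left(h^{2} + h h\right) + \left(-7 + \left(-7\right)^{3}\right) = \left(h^{2} + h^{2}\right) - 350 = 2 h^{2} - 350 = -350 + 2 h^{2}$)
$- 1328 \left(1221 + r{\left(17 \right)}\right) = - 1328 \left(1221 - \left(350 - 2 \cdot 17^{2}\right)\right) = - 1328 \left(1221 + \left(-350 + 2 \cdot 289\right)\right) = - 1328 \left(1221 + \left(-350 + 578\right)\right) = - 1328 \left(1221 + 228\right) = \left(-1328\right) 1449 = -1924272$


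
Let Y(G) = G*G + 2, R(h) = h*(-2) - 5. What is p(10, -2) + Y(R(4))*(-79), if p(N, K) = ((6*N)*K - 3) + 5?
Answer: -13627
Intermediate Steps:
R(h) = -5 - 2*h (R(h) = -2*h - 5 = -5 - 2*h)
Y(G) = 2 + G² (Y(G) = G² + 2 = 2 + G²)
p(N, K) = 2 + 6*K*N (p(N, K) = (6*K*N - 3) + 5 = (-3 + 6*K*N) + 5 = 2 + 6*K*N)
p(10, -2) + Y(R(4))*(-79) = (2 + 6*(-2)*10) + (2 + (-5 - 2*4)²)*(-79) = (2 - 120) + (2 + (-5 - 8)²)*(-79) = -118 + (2 + (-13)²)*(-79) = -118 + (2 + 169)*(-79) = -118 + 171*(-79) = -118 - 13509 = -13627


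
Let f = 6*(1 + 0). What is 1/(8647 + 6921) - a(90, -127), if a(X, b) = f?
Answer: -93407/15568 ≈ -5.9999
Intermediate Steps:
f = 6 (f = 6*1 = 6)
a(X, b) = 6
1/(8647 + 6921) - a(90, -127) = 1/(8647 + 6921) - 1*6 = 1/15568 - 6 = -93407/15568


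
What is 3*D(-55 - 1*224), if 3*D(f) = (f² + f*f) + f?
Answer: 155403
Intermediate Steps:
D(f) = f/3 + 2*f²/3 (D(f) = ((f² + f*f) + f)/3 = ((f² + f²) + f)/3 = (2*f² + f)/3 = (f + 2*f²)/3 = f/3 + 2*f²/3)
3*D(-55 - 1*224) = 3*((-55 - 1*224)*(1 + 2*(-55 - 1*224))/3) = 3*((-55 - 224)*(1 + 2*(-55 - 224))/3) = 3*((⅓)*(-279)*(1 + 2*(-279))) = 3*((⅓)*(-279)*(1 - 558)) = 3*((⅓)*(-279)*(-557)) = 3*51801 = 155403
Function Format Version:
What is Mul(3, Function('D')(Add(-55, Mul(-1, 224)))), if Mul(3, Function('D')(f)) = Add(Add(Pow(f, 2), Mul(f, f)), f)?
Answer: 155403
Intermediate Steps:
Function('D')(f) = Add(Mul(Rational(1, 3), f), Mul(Rational(2, 3), Pow(f, 2))) (Function('D')(f) = Mul(Rational(1, 3), Add(Add(Pow(f, 2), Mul(f, f)), f)) = Mul(Rational(1, 3), Add(Add(Pow(f, 2), Pow(f, 2)), f)) = Mul(Rational(1, 3), Add(Mul(2, Pow(f, 2)), f)) = Mul(Rational(1, 3), Add(f, Mul(2, Pow(f, 2)))) = Add(Mul(Rational(1, 3), f), Mul(Rational(2, 3), Pow(f, 2))))
Mul(3, Function('D')(Add(-55, Mul(-1, 224)))) = Mul(3, Mul(Rational(1, 3), Add(-55, Mul(-1, 224)), Add(1, Mul(2, Add(-55, Mul(-1, 224)))))) = Mul(3, Mul(Rational(1, 3), Add(-55, -224), Add(1, Mul(2, Add(-55, -224))))) = Mul(3, Mul(Rational(1, 3), -279, Add(1, Mul(2, -279)))) = Mul(3, Mul(Rational(1, 3), -279, Add(1, -558))) = Mul(3, Mul(Rational(1, 3), -279, -557)) = Mul(3, 51801) = 155403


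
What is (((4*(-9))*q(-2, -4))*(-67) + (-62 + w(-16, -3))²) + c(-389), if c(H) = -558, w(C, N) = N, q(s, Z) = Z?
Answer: -5981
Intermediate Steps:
(((4*(-9))*q(-2, -4))*(-67) + (-62 + w(-16, -3))²) + c(-389) = (((4*(-9))*(-4))*(-67) + (-62 - 3)²) - 558 = (-36*(-4)*(-67) + (-65)²) - 558 = (144*(-67) + 4225) - 558 = (-9648 + 4225) - 558 = -5423 - 558 = -5981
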